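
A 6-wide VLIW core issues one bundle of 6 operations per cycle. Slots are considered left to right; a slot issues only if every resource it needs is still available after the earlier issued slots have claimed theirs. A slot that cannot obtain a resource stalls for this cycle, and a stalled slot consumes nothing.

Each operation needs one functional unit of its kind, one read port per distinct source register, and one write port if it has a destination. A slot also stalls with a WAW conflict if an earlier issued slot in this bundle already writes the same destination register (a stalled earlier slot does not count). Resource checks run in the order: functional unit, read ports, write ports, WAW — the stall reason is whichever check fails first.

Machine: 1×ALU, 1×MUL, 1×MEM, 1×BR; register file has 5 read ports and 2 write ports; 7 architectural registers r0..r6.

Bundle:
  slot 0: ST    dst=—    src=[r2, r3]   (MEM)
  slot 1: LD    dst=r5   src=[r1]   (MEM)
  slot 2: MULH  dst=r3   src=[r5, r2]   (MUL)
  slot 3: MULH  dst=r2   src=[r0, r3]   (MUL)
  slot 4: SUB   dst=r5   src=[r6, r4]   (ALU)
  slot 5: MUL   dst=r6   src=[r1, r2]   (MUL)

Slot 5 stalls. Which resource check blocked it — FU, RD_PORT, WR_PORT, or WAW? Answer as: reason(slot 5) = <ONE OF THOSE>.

reason(slot 5) = FU

#0 MEM src=r2,r3 dispatched  <A:1 Mu:1 Ld:0 B:1 rd:3 wr:2>
#1 MEM src=r1 held:FU  <A:1 Mu:1 Ld:0 B:1 rd:3 wr:2>
#2 MUL src=r5,r2 dispatched  <A:1 Mu:0 Ld:0 B:1 rd:1 wr:1>
#3 MUL src=r0,r3 held:FU  <A:1 Mu:0 Ld:0 B:1 rd:1 wr:1>
#4 ALU src=r6,r4 held:RD_PORT  <A:1 Mu:0 Ld:0 B:1 rd:1 wr:1>
#5 MUL src=r1,r2 held:FU  <A:1 Mu:0 Ld:0 B:1 rd:1 wr:1>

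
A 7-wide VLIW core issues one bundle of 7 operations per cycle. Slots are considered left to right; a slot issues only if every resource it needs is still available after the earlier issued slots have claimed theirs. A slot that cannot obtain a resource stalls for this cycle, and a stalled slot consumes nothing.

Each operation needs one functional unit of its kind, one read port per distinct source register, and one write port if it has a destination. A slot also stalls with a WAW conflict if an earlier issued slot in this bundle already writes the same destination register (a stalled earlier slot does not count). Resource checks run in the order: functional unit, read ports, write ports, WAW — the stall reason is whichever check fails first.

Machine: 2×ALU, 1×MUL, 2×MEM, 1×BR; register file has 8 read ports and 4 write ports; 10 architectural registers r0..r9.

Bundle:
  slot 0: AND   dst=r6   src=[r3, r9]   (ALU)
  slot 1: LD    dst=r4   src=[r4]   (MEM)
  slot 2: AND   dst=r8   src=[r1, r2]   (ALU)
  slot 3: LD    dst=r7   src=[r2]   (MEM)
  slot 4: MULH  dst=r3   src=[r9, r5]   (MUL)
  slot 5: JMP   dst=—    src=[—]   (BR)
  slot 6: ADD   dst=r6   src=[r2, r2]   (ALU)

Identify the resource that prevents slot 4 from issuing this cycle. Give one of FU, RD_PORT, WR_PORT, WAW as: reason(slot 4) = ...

reason(slot 4) = WR_PORT

[0] ALU needs rd=2 wr=1: ok; after: ALU=1 MUL=1 MEM=2 BR=1, R=6, W=3
[1] MEM needs rd=1 wr=1: ok; after: ALU=1 MUL=1 MEM=1 BR=1, R=5, W=2
[2] ALU needs rd=2 wr=1: ok; after: ALU=0 MUL=1 MEM=1 BR=1, R=3, W=1
[3] MEM needs rd=1 wr=1: ok; after: ALU=0 MUL=1 MEM=0 BR=1, R=2, W=0
[4] MUL needs rd=2 wr=1: WR_PORT; after: ALU=0 MUL=1 MEM=0 BR=1, R=2, W=0
[5] BR needs rd=0 wr=0: ok; after: ALU=0 MUL=1 MEM=0 BR=0, R=2, W=0
[6] ALU needs rd=1 wr=1: FU; after: ALU=0 MUL=1 MEM=0 BR=0, R=2, W=0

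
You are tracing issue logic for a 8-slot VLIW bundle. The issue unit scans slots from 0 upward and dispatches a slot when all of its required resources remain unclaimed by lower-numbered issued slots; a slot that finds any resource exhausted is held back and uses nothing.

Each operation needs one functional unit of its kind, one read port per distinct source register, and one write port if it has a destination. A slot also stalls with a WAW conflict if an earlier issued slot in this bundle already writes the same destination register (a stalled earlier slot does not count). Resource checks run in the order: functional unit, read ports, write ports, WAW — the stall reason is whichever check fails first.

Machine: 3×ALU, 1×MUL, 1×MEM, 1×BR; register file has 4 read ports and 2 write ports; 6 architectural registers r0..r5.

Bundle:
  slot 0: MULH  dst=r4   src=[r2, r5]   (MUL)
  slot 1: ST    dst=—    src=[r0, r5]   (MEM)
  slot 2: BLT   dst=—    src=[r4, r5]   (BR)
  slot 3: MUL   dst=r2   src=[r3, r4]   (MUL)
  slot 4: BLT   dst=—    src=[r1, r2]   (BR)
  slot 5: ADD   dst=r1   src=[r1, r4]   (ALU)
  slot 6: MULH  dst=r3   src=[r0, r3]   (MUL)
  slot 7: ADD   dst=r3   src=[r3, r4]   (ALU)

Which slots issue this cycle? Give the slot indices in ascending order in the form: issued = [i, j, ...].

#0 MUL src=r2,r5 dispatched  <A:3 Mu:0 Ld:1 B:1 rd:2 wr:1>
#1 MEM src=r0,r5 dispatched  <A:3 Mu:0 Ld:0 B:1 rd:0 wr:1>
#2 BR src=r4,r5 held:RD_PORT  <A:3 Mu:0 Ld:0 B:1 rd:0 wr:1>
#3 MUL src=r3,r4 held:FU  <A:3 Mu:0 Ld:0 B:1 rd:0 wr:1>
#4 BR src=r1,r2 held:RD_PORT  <A:3 Mu:0 Ld:0 B:1 rd:0 wr:1>
#5 ALU src=r1,r4 held:RD_PORT  <A:3 Mu:0 Ld:0 B:1 rd:0 wr:1>
#6 MUL src=r0,r3 held:FU  <A:3 Mu:0 Ld:0 B:1 rd:0 wr:1>
#7 ALU src=r3,r4 held:RD_PORT  <A:3 Mu:0 Ld:0 B:1 rd:0 wr:1>

issued = [0, 1]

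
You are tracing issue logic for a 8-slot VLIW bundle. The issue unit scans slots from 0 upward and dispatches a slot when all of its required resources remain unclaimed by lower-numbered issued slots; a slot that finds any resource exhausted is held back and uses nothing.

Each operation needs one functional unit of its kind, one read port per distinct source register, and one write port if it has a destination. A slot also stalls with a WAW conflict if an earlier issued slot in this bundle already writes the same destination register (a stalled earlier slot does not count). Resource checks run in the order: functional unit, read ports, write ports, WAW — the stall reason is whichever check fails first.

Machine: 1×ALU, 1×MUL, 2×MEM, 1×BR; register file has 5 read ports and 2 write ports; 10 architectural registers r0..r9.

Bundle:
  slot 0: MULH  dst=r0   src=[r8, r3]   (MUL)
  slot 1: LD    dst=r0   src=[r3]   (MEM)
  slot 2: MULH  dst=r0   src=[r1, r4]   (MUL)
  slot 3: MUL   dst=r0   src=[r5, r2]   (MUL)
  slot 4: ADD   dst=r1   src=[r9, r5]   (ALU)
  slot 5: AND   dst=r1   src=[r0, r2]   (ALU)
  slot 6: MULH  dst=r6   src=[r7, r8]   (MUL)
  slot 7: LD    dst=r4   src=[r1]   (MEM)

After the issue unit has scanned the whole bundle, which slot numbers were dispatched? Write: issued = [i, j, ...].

(0) want 1×MUL +2rd +1wr — yes → AL1|MU0|ME2|BR1|rd3|wr1
(1) want 1×MEM +1rd +1wr — WAW → AL1|MU0|ME2|BR1|rd3|wr1
(2) want 1×MUL +2rd +1wr — FU → AL1|MU0|ME2|BR1|rd3|wr1
(3) want 1×MUL +2rd +1wr — FU → AL1|MU0|ME2|BR1|rd3|wr1
(4) want 1×ALU +2rd +1wr — yes → AL0|MU0|ME2|BR1|rd1|wr0
(5) want 1×ALU +2rd +1wr — FU → AL0|MU0|ME2|BR1|rd1|wr0
(6) want 1×MUL +2rd +1wr — FU → AL0|MU0|ME2|BR1|rd1|wr0
(7) want 1×MEM +1rd +1wr — WR_PORT → AL0|MU0|ME2|BR1|rd1|wr0

issued = [0, 4]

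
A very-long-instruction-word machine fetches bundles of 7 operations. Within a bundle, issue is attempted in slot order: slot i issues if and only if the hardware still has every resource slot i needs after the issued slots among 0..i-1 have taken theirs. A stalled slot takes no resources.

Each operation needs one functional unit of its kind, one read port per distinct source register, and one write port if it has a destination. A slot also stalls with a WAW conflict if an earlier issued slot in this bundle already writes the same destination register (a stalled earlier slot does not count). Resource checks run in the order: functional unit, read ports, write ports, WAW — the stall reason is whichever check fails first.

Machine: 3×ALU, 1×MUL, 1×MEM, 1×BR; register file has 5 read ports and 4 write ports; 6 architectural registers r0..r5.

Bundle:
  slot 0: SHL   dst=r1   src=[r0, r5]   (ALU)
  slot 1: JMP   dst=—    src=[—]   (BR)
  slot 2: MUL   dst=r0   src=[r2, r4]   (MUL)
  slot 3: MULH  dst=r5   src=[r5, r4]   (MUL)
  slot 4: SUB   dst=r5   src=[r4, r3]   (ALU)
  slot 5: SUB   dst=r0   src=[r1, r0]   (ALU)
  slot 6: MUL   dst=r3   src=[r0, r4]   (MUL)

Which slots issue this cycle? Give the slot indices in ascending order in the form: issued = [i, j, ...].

issued = [0, 1, 2]

(0) want 1×ALU +2rd +1wr — yes → AL2|MU1|ME1|BR1|rd3|wr3
(1) want 1×BR +0rd +0wr — yes → AL2|MU1|ME1|BR0|rd3|wr3
(2) want 1×MUL +2rd +1wr — yes → AL2|MU0|ME1|BR0|rd1|wr2
(3) want 1×MUL +2rd +1wr — FU → AL2|MU0|ME1|BR0|rd1|wr2
(4) want 1×ALU +2rd +1wr — RD_PORT → AL2|MU0|ME1|BR0|rd1|wr2
(5) want 1×ALU +2rd +1wr — RD_PORT → AL2|MU0|ME1|BR0|rd1|wr2
(6) want 1×MUL +2rd +1wr — FU → AL2|MU0|ME1|BR0|rd1|wr2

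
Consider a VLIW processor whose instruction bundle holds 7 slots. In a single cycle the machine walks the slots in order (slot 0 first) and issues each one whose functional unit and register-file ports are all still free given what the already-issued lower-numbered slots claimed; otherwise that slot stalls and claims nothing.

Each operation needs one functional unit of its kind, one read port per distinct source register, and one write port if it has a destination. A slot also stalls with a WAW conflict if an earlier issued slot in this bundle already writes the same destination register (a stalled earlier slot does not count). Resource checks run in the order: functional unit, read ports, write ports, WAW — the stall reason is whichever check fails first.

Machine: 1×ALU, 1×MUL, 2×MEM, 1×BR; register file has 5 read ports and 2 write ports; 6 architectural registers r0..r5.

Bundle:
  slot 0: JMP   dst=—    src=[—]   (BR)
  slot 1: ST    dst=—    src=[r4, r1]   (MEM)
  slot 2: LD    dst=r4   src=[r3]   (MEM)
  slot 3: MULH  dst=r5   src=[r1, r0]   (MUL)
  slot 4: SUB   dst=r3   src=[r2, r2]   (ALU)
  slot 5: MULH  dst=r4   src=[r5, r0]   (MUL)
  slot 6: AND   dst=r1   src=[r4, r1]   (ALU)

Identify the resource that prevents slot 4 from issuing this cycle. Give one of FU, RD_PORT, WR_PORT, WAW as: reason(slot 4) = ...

reason(slot 4) = RD_PORT

(0) want 1×BR +0rd +0wr — yes → AL1|MU1|ME2|BR0|rd5|wr2
(1) want 1×MEM +2rd +0wr — yes → AL1|MU1|ME1|BR0|rd3|wr2
(2) want 1×MEM +1rd +1wr — yes → AL1|MU1|ME0|BR0|rd2|wr1
(3) want 1×MUL +2rd +1wr — yes → AL1|MU0|ME0|BR0|rd0|wr0
(4) want 1×ALU +1rd +1wr — RD_PORT → AL1|MU0|ME0|BR0|rd0|wr0
(5) want 1×MUL +2rd +1wr — FU → AL1|MU0|ME0|BR0|rd0|wr0
(6) want 1×ALU +2rd +1wr — RD_PORT → AL1|MU0|ME0|BR0|rd0|wr0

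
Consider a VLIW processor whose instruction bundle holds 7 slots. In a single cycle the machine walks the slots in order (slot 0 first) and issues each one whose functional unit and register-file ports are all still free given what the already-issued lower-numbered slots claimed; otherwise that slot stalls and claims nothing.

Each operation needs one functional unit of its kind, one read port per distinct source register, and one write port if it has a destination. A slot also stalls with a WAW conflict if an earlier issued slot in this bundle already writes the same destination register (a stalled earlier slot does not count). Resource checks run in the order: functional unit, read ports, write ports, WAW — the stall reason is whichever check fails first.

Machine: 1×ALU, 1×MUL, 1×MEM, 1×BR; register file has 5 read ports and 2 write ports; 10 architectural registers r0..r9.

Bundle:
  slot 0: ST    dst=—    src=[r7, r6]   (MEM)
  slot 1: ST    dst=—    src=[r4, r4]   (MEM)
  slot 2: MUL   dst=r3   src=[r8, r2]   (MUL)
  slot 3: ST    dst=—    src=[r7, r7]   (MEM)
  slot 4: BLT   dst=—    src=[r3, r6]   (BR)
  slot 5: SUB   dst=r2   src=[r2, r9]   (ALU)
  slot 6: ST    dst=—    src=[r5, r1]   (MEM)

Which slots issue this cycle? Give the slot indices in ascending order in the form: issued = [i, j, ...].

#0 MEM src=r7,r6 dispatched  <A:1 Mu:1 Ld:0 B:1 rd:3 wr:2>
#1 MEM src=r4,r4 held:FU  <A:1 Mu:1 Ld:0 B:1 rd:3 wr:2>
#2 MUL src=r8,r2 dispatched  <A:1 Mu:0 Ld:0 B:1 rd:1 wr:1>
#3 MEM src=r7,r7 held:FU  <A:1 Mu:0 Ld:0 B:1 rd:1 wr:1>
#4 BR src=r3,r6 held:RD_PORT  <A:1 Mu:0 Ld:0 B:1 rd:1 wr:1>
#5 ALU src=r2,r9 held:RD_PORT  <A:1 Mu:0 Ld:0 B:1 rd:1 wr:1>
#6 MEM src=r5,r1 held:FU  <A:1 Mu:0 Ld:0 B:1 rd:1 wr:1>

issued = [0, 2]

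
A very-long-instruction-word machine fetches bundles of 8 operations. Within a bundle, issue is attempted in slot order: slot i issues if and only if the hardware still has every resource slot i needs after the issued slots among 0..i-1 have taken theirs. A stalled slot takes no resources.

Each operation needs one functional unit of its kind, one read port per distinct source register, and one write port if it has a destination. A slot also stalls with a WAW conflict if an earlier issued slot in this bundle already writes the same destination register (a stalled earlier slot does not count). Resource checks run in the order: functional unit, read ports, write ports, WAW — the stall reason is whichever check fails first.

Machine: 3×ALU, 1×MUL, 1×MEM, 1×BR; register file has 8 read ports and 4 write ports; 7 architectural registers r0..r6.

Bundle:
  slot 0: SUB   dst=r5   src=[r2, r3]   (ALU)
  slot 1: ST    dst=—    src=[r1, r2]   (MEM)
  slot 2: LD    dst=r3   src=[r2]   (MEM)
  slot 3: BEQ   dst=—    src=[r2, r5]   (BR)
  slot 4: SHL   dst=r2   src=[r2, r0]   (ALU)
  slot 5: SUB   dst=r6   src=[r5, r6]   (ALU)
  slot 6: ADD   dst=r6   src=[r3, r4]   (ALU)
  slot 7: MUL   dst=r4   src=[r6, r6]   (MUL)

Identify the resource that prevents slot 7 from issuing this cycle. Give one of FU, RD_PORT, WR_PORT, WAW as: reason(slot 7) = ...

reason(slot 7) = RD_PORT

(0) want 1×ALU +2rd +1wr — yes → AL2|MU1|ME1|BR1|rd6|wr3
(1) want 1×MEM +2rd +0wr — yes → AL2|MU1|ME0|BR1|rd4|wr3
(2) want 1×MEM +1rd +1wr — FU → AL2|MU1|ME0|BR1|rd4|wr3
(3) want 1×BR +2rd +0wr — yes → AL2|MU1|ME0|BR0|rd2|wr3
(4) want 1×ALU +2rd +1wr — yes → AL1|MU1|ME0|BR0|rd0|wr2
(5) want 1×ALU +2rd +1wr — RD_PORT → AL1|MU1|ME0|BR0|rd0|wr2
(6) want 1×ALU +2rd +1wr — RD_PORT → AL1|MU1|ME0|BR0|rd0|wr2
(7) want 1×MUL +1rd +1wr — RD_PORT → AL1|MU1|ME0|BR0|rd0|wr2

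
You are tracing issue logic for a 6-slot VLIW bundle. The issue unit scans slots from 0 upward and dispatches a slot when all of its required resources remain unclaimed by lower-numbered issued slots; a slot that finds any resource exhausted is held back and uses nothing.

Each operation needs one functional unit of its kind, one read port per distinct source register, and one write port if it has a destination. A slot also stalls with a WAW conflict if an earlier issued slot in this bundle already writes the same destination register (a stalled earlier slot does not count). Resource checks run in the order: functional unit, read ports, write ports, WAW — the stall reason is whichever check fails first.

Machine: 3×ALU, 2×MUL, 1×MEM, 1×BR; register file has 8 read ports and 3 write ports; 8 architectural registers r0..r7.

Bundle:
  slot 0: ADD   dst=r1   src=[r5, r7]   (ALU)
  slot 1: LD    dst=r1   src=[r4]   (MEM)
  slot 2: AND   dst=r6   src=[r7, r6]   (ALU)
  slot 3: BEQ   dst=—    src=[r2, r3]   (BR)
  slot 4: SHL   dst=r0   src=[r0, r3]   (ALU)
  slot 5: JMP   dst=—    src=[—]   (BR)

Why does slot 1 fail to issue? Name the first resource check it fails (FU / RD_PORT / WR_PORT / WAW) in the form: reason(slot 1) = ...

reason(slot 1) = WAW

(0) want 1×ALU +2rd +1wr — yes → AL2|MU2|ME1|BR1|rd6|wr2
(1) want 1×MEM +1rd +1wr — WAW → AL2|MU2|ME1|BR1|rd6|wr2
(2) want 1×ALU +2rd +1wr — yes → AL1|MU2|ME1|BR1|rd4|wr1
(3) want 1×BR +2rd +0wr — yes → AL1|MU2|ME1|BR0|rd2|wr1
(4) want 1×ALU +2rd +1wr — yes → AL0|MU2|ME1|BR0|rd0|wr0
(5) want 1×BR +0rd +0wr — FU → AL0|MU2|ME1|BR0|rd0|wr0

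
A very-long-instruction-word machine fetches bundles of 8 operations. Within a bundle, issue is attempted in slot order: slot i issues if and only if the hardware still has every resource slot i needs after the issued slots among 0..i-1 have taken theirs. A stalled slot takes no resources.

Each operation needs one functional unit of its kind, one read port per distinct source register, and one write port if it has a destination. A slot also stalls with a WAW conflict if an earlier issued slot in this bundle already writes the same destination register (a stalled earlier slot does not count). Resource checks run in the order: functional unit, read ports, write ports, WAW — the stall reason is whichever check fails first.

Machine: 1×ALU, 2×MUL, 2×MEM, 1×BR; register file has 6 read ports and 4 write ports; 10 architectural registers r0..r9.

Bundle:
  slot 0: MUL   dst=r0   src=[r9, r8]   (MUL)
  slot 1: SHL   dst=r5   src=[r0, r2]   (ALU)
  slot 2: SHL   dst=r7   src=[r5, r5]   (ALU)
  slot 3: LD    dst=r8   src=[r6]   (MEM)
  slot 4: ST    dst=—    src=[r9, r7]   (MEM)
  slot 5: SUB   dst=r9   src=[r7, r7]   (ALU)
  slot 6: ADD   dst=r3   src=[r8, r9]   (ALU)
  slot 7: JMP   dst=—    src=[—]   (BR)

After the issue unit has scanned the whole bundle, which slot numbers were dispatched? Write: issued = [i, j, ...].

issued = [0, 1, 3, 7]

(0) want 1×MUL +2rd +1wr — yes → AL1|MU1|ME2|BR1|rd4|wr3
(1) want 1×ALU +2rd +1wr — yes → AL0|MU1|ME2|BR1|rd2|wr2
(2) want 1×ALU +1rd +1wr — FU → AL0|MU1|ME2|BR1|rd2|wr2
(3) want 1×MEM +1rd +1wr — yes → AL0|MU1|ME1|BR1|rd1|wr1
(4) want 1×MEM +2rd +0wr — RD_PORT → AL0|MU1|ME1|BR1|rd1|wr1
(5) want 1×ALU +1rd +1wr — FU → AL0|MU1|ME1|BR1|rd1|wr1
(6) want 1×ALU +2rd +1wr — FU → AL0|MU1|ME1|BR1|rd1|wr1
(7) want 1×BR +0rd +0wr — yes → AL0|MU1|ME1|BR0|rd1|wr1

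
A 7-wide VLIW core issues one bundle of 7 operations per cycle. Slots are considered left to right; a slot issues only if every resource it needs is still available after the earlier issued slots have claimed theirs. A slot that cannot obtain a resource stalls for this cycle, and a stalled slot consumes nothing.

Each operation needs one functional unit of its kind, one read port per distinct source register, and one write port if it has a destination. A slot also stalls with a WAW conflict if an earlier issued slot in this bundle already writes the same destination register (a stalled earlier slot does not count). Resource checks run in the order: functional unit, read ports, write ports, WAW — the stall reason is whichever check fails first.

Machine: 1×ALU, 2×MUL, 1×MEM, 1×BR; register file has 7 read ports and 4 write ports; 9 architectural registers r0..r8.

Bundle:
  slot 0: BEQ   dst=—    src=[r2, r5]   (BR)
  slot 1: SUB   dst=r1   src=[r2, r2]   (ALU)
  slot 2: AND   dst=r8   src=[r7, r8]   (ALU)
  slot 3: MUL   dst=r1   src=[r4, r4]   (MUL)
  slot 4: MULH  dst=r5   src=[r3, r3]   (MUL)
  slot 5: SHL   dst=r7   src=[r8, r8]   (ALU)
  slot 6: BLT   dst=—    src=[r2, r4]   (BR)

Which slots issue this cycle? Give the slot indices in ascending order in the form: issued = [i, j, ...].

issued = [0, 1, 4]

(0) want 1×BR +2rd +0wr — yes → AL1|MU2|ME1|BR0|rd5|wr4
(1) want 1×ALU +1rd +1wr — yes → AL0|MU2|ME1|BR0|rd4|wr3
(2) want 1×ALU +2rd +1wr — FU → AL0|MU2|ME1|BR0|rd4|wr3
(3) want 1×MUL +1rd +1wr — WAW → AL0|MU2|ME1|BR0|rd4|wr3
(4) want 1×MUL +1rd +1wr — yes → AL0|MU1|ME1|BR0|rd3|wr2
(5) want 1×ALU +1rd +1wr — FU → AL0|MU1|ME1|BR0|rd3|wr2
(6) want 1×BR +2rd +0wr — FU → AL0|MU1|ME1|BR0|rd3|wr2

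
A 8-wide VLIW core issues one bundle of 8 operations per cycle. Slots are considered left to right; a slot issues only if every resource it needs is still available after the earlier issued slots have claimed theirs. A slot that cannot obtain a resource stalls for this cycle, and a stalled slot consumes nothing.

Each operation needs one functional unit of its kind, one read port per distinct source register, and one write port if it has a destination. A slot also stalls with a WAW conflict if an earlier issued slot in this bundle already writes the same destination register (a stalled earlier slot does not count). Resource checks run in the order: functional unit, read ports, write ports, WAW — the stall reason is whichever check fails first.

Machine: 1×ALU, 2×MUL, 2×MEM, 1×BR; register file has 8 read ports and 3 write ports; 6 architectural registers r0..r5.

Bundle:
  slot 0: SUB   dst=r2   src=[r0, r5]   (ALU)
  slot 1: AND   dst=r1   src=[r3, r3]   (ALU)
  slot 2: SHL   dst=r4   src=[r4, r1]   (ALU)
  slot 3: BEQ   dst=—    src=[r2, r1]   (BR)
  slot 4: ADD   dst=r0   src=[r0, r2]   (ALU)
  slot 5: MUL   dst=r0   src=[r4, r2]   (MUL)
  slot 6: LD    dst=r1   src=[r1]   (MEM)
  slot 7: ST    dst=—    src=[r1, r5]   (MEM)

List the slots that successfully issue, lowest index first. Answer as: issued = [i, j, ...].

[0] ALU needs rd=2 wr=1: ok; after: ALU=0 MUL=2 MEM=2 BR=1, R=6, W=2
[1] ALU needs rd=1 wr=1: FU; after: ALU=0 MUL=2 MEM=2 BR=1, R=6, W=2
[2] ALU needs rd=2 wr=1: FU; after: ALU=0 MUL=2 MEM=2 BR=1, R=6, W=2
[3] BR needs rd=2 wr=0: ok; after: ALU=0 MUL=2 MEM=2 BR=0, R=4, W=2
[4] ALU needs rd=2 wr=1: FU; after: ALU=0 MUL=2 MEM=2 BR=0, R=4, W=2
[5] MUL needs rd=2 wr=1: ok; after: ALU=0 MUL=1 MEM=2 BR=0, R=2, W=1
[6] MEM needs rd=1 wr=1: ok; after: ALU=0 MUL=1 MEM=1 BR=0, R=1, W=0
[7] MEM needs rd=2 wr=0: RD_PORT; after: ALU=0 MUL=1 MEM=1 BR=0, R=1, W=0

issued = [0, 3, 5, 6]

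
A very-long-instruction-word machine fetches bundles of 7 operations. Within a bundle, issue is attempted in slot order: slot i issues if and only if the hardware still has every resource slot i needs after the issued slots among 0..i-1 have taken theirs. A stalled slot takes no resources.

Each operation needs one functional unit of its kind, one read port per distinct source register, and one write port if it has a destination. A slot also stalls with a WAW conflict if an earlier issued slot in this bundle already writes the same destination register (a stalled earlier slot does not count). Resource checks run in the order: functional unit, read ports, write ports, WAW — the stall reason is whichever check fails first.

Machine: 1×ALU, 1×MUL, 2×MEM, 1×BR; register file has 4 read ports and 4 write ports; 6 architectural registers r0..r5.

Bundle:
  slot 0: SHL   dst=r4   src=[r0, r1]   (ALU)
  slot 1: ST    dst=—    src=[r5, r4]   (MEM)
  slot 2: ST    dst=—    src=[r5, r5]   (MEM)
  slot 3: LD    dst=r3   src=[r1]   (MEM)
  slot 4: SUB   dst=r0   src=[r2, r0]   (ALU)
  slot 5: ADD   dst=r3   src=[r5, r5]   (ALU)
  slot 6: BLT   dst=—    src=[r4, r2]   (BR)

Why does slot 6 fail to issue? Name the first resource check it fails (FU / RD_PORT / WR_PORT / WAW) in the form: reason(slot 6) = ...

slot 0 (ALU): ISSUE — free A0,Mu1,Ld2,B1 rp2 wp3
slot 1 (MEM): ISSUE — free A0,Mu1,Ld1,B1 rp0 wp3
slot 2 (MEM): stall RD_PORT — free A0,Mu1,Ld1,B1 rp0 wp3
slot 3 (MEM): stall RD_PORT — free A0,Mu1,Ld1,B1 rp0 wp3
slot 4 (ALU): stall FU — free A0,Mu1,Ld1,B1 rp0 wp3
slot 5 (ALU): stall FU — free A0,Mu1,Ld1,B1 rp0 wp3
slot 6 (BR): stall RD_PORT — free A0,Mu1,Ld1,B1 rp0 wp3

reason(slot 6) = RD_PORT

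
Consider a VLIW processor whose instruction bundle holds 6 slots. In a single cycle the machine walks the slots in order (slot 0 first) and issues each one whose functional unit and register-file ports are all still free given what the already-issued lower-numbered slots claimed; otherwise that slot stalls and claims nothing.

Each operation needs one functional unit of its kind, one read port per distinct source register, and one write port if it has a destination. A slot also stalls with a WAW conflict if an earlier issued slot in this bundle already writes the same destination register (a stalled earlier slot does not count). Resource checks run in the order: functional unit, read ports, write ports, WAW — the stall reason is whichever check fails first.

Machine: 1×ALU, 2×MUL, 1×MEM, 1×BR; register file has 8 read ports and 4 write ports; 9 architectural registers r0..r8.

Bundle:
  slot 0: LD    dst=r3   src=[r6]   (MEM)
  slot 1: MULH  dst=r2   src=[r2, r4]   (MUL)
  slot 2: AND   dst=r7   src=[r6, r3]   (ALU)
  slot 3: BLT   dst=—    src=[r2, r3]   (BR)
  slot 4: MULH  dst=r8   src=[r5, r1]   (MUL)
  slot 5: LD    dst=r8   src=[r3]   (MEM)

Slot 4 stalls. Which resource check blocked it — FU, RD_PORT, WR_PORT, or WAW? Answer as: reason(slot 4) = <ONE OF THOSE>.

(0) want 1×MEM +1rd +1wr — yes → AL1|MU2|ME0|BR1|rd7|wr3
(1) want 1×MUL +2rd +1wr — yes → AL1|MU1|ME0|BR1|rd5|wr2
(2) want 1×ALU +2rd +1wr — yes → AL0|MU1|ME0|BR1|rd3|wr1
(3) want 1×BR +2rd +0wr — yes → AL0|MU1|ME0|BR0|rd1|wr1
(4) want 1×MUL +2rd +1wr — RD_PORT → AL0|MU1|ME0|BR0|rd1|wr1
(5) want 1×MEM +1rd +1wr — FU → AL0|MU1|ME0|BR0|rd1|wr1

reason(slot 4) = RD_PORT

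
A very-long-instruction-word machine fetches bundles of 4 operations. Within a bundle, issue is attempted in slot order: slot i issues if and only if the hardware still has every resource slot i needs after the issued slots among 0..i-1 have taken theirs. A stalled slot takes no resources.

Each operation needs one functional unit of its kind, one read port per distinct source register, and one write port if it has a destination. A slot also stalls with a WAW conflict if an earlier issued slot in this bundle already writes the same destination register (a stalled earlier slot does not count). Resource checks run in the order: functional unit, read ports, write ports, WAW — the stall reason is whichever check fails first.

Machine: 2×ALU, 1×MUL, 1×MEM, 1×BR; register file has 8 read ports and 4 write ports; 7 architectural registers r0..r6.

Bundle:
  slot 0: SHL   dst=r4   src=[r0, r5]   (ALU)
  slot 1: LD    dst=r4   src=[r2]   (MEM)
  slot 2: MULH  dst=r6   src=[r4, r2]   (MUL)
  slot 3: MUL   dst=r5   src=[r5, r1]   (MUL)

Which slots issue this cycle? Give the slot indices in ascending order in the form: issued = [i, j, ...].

  0. ALU→r4 ⇒ go  {1A/1Mu/1Ld/1B | 6r 3w}
  1. MEM→r4 ⇒ no(WAW)  {1A/1Mu/1Ld/1B | 6r 3w}
  2. MUL→r6 ⇒ go  {1A/0Mu/1Ld/1B | 4r 2w}
  3. MUL→r5 ⇒ no(FU)  {1A/0Mu/1Ld/1B | 4r 2w}

issued = [0, 2]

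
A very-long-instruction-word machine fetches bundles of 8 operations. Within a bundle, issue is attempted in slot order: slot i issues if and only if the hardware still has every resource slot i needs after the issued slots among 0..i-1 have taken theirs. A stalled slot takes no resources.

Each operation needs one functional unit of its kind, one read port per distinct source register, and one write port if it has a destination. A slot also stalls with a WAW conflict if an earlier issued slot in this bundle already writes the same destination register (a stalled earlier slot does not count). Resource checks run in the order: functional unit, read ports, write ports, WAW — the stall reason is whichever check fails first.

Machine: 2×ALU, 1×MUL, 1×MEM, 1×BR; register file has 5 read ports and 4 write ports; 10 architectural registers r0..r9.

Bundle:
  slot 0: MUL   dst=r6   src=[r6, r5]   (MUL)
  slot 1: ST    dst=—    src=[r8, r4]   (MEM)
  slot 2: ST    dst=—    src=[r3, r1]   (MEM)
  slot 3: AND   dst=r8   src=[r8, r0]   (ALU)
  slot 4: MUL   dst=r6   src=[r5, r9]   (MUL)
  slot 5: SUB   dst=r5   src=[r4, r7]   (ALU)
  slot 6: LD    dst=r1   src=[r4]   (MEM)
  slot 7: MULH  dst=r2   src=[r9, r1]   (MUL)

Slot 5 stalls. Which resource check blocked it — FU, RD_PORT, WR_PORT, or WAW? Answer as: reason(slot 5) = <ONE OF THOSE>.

reason(slot 5) = RD_PORT

(0) want 1×MUL +2rd +1wr — yes → AL2|MU0|ME1|BR1|rd3|wr3
(1) want 1×MEM +2rd +0wr — yes → AL2|MU0|ME0|BR1|rd1|wr3
(2) want 1×MEM +2rd +0wr — FU → AL2|MU0|ME0|BR1|rd1|wr3
(3) want 1×ALU +2rd +1wr — RD_PORT → AL2|MU0|ME0|BR1|rd1|wr3
(4) want 1×MUL +2rd +1wr — FU → AL2|MU0|ME0|BR1|rd1|wr3
(5) want 1×ALU +2rd +1wr — RD_PORT → AL2|MU0|ME0|BR1|rd1|wr3
(6) want 1×MEM +1rd +1wr — FU → AL2|MU0|ME0|BR1|rd1|wr3
(7) want 1×MUL +2rd +1wr — FU → AL2|MU0|ME0|BR1|rd1|wr3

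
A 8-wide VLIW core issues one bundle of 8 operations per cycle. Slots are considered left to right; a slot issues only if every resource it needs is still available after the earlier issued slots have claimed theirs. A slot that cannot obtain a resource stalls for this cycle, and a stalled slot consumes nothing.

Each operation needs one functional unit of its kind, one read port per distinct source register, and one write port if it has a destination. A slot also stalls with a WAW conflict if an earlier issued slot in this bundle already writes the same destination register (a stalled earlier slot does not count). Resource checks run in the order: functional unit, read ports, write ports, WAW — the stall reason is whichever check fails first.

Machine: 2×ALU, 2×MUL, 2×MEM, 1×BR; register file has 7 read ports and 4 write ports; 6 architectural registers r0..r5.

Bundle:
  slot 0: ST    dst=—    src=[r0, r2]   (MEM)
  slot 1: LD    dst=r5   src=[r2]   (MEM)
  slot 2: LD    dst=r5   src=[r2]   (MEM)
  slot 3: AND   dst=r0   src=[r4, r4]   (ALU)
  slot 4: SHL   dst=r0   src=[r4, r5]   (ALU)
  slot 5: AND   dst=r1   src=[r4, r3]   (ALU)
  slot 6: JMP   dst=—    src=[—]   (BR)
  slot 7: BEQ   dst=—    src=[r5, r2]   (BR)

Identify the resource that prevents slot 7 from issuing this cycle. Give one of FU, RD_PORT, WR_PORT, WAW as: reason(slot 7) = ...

reason(slot 7) = FU

#0 MEM src=r0,r2 dispatched  <A:2 Mu:2 Ld:1 B:1 rd:5 wr:4>
#1 MEM src=r2 dispatched  <A:2 Mu:2 Ld:0 B:1 rd:4 wr:3>
#2 MEM src=r2 held:FU  <A:2 Mu:2 Ld:0 B:1 rd:4 wr:3>
#3 ALU src=r4,r4 dispatched  <A:1 Mu:2 Ld:0 B:1 rd:3 wr:2>
#4 ALU src=r4,r5 held:WAW  <A:1 Mu:2 Ld:0 B:1 rd:3 wr:2>
#5 ALU src=r4,r3 dispatched  <A:0 Mu:2 Ld:0 B:1 rd:1 wr:1>
#6 BR src=- dispatched  <A:0 Mu:2 Ld:0 B:0 rd:1 wr:1>
#7 BR src=r5,r2 held:FU  <A:0 Mu:2 Ld:0 B:0 rd:1 wr:1>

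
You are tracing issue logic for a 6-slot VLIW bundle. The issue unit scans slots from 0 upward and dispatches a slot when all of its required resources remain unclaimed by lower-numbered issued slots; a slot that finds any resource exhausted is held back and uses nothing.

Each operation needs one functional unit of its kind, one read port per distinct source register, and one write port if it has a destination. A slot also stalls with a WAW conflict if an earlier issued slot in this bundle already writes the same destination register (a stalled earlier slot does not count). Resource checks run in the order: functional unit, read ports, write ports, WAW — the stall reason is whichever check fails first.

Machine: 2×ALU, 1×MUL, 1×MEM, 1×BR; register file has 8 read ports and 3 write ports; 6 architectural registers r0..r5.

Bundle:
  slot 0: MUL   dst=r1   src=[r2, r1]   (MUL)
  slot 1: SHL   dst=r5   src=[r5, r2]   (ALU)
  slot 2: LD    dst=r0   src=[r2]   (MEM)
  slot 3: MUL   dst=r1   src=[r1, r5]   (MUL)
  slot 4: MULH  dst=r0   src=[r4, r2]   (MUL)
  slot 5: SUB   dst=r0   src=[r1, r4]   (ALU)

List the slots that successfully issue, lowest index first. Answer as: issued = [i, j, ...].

slot 0 (MUL): ISSUE — free A2,Mu0,Ld1,B1 rp6 wp2
slot 1 (ALU): ISSUE — free A1,Mu0,Ld1,B1 rp4 wp1
slot 2 (MEM): ISSUE — free A1,Mu0,Ld0,B1 rp3 wp0
slot 3 (MUL): stall FU — free A1,Mu0,Ld0,B1 rp3 wp0
slot 4 (MUL): stall FU — free A1,Mu0,Ld0,B1 rp3 wp0
slot 5 (ALU): stall WR_PORT — free A1,Mu0,Ld0,B1 rp3 wp0

issued = [0, 1, 2]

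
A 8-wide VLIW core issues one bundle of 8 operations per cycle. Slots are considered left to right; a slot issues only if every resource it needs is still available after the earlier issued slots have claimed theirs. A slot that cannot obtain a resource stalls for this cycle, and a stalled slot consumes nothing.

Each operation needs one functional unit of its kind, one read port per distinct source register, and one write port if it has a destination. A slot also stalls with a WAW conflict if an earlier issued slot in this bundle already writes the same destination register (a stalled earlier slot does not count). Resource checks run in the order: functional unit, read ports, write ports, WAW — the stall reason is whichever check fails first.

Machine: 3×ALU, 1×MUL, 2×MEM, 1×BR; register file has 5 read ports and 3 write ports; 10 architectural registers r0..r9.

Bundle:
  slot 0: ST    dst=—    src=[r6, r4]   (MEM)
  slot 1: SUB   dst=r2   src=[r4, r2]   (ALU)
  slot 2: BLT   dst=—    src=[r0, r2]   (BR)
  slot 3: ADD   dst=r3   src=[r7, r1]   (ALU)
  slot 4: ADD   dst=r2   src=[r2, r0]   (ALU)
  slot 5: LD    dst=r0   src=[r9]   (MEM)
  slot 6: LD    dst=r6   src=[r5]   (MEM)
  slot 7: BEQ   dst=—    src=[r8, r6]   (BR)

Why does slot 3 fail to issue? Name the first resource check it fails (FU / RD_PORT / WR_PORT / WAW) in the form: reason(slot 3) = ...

reason(slot 3) = RD_PORT

(0) want 1×MEM +2rd +0wr — yes → AL3|MU1|ME1|BR1|rd3|wr3
(1) want 1×ALU +2rd +1wr — yes → AL2|MU1|ME1|BR1|rd1|wr2
(2) want 1×BR +2rd +0wr — RD_PORT → AL2|MU1|ME1|BR1|rd1|wr2
(3) want 1×ALU +2rd +1wr — RD_PORT → AL2|MU1|ME1|BR1|rd1|wr2
(4) want 1×ALU +2rd +1wr — RD_PORT → AL2|MU1|ME1|BR1|rd1|wr2
(5) want 1×MEM +1rd +1wr — yes → AL2|MU1|ME0|BR1|rd0|wr1
(6) want 1×MEM +1rd +1wr — FU → AL2|MU1|ME0|BR1|rd0|wr1
(7) want 1×BR +2rd +0wr — RD_PORT → AL2|MU1|ME0|BR1|rd0|wr1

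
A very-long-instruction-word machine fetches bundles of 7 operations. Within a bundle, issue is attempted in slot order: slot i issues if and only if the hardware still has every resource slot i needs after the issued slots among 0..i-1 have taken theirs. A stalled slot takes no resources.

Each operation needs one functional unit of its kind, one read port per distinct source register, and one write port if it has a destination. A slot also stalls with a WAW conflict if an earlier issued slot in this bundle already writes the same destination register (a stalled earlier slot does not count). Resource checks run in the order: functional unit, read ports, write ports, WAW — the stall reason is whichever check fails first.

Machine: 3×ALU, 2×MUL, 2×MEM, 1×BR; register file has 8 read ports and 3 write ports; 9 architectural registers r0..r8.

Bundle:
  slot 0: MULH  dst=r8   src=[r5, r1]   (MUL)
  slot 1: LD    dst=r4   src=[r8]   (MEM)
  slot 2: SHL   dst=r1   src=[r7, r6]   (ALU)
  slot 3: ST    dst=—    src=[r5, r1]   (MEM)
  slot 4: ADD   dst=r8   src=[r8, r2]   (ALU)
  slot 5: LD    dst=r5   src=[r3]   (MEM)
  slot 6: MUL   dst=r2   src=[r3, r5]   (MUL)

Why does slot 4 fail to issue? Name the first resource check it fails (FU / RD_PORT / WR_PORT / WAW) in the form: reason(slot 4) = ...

  0. MUL→r8 ⇒ go  {3A/1Mu/2Ld/1B | 6r 2w}
  1. MEM→r4 ⇒ go  {3A/1Mu/1Ld/1B | 5r 1w}
  2. ALU→r1 ⇒ go  {2A/1Mu/1Ld/1B | 3r 0w}
  3. MEM ⇒ go  {2A/1Mu/0Ld/1B | 1r 0w}
  4. ALU→r8 ⇒ no(RD_PORT)  {2A/1Mu/0Ld/1B | 1r 0w}
  5. MEM→r5 ⇒ no(FU)  {2A/1Mu/0Ld/1B | 1r 0w}
  6. MUL→r2 ⇒ no(RD_PORT)  {2A/1Mu/0Ld/1B | 1r 0w}

reason(slot 4) = RD_PORT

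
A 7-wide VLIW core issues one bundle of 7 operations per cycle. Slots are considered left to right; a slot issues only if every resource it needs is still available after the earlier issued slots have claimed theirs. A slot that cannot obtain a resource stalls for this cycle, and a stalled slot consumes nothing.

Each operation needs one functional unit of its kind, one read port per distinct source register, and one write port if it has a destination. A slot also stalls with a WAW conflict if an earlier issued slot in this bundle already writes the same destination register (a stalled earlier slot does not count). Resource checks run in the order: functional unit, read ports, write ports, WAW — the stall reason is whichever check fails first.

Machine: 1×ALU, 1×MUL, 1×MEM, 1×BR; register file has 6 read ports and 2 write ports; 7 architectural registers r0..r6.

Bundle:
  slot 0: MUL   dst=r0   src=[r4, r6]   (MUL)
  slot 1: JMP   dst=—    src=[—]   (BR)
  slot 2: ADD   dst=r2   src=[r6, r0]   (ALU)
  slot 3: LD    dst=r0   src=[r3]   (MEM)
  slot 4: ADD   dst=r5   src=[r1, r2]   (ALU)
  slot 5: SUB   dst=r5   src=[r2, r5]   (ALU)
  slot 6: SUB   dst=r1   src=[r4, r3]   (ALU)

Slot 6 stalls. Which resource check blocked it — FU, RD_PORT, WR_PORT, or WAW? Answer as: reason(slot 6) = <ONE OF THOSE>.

reason(slot 6) = FU

slot 0 (MUL): ISSUE — free A1,Mu0,Ld1,B1 rp4 wp1
slot 1 (BR): ISSUE — free A1,Mu0,Ld1,B0 rp4 wp1
slot 2 (ALU): ISSUE — free A0,Mu0,Ld1,B0 rp2 wp0
slot 3 (MEM): stall WR_PORT — free A0,Mu0,Ld1,B0 rp2 wp0
slot 4 (ALU): stall FU — free A0,Mu0,Ld1,B0 rp2 wp0
slot 5 (ALU): stall FU — free A0,Mu0,Ld1,B0 rp2 wp0
slot 6 (ALU): stall FU — free A0,Mu0,Ld1,B0 rp2 wp0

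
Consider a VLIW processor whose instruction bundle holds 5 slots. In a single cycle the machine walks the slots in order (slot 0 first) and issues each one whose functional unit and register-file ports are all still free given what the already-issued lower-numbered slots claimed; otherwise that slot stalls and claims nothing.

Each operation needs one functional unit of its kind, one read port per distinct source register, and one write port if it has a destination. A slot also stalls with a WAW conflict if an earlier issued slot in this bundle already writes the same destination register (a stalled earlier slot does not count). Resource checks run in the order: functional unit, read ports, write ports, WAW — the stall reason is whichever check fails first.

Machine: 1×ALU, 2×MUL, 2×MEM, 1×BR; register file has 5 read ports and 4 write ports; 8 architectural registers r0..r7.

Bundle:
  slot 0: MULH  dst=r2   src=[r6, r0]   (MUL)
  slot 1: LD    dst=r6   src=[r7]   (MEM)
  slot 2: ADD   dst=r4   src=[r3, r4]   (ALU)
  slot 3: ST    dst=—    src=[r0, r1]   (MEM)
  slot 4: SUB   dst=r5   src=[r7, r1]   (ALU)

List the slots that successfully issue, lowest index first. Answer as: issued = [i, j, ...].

issued = [0, 1, 2]

  0. MUL→r2 ⇒ go  {1A/1Mu/2Ld/1B | 3r 3w}
  1. MEM→r6 ⇒ go  {1A/1Mu/1Ld/1B | 2r 2w}
  2. ALU→r4 ⇒ go  {0A/1Mu/1Ld/1B | 0r 1w}
  3. MEM ⇒ no(RD_PORT)  {0A/1Mu/1Ld/1B | 0r 1w}
  4. ALU→r5 ⇒ no(FU)  {0A/1Mu/1Ld/1B | 0r 1w}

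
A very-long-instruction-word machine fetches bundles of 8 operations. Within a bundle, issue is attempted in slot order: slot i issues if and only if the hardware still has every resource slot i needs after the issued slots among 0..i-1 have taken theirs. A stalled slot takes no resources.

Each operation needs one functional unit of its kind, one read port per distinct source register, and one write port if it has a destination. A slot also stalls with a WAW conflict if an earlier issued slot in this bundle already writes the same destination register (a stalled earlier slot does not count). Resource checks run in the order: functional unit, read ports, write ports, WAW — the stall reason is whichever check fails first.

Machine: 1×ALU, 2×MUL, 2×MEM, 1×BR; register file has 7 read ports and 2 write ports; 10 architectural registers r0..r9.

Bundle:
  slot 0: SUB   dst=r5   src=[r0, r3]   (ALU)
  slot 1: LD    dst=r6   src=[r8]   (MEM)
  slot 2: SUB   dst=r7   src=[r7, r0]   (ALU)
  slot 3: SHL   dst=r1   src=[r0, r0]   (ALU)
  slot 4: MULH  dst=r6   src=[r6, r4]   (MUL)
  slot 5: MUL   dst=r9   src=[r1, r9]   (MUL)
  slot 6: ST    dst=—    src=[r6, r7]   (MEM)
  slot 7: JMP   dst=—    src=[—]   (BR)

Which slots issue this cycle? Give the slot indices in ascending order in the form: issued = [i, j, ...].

[0] ALU needs rd=2 wr=1: ok; after: ALU=0 MUL=2 MEM=2 BR=1, R=5, W=1
[1] MEM needs rd=1 wr=1: ok; after: ALU=0 MUL=2 MEM=1 BR=1, R=4, W=0
[2] ALU needs rd=2 wr=1: FU; after: ALU=0 MUL=2 MEM=1 BR=1, R=4, W=0
[3] ALU needs rd=1 wr=1: FU; after: ALU=0 MUL=2 MEM=1 BR=1, R=4, W=0
[4] MUL needs rd=2 wr=1: WR_PORT; after: ALU=0 MUL=2 MEM=1 BR=1, R=4, W=0
[5] MUL needs rd=2 wr=1: WR_PORT; after: ALU=0 MUL=2 MEM=1 BR=1, R=4, W=0
[6] MEM needs rd=2 wr=0: ok; after: ALU=0 MUL=2 MEM=0 BR=1, R=2, W=0
[7] BR needs rd=0 wr=0: ok; after: ALU=0 MUL=2 MEM=0 BR=0, R=2, W=0

issued = [0, 1, 6, 7]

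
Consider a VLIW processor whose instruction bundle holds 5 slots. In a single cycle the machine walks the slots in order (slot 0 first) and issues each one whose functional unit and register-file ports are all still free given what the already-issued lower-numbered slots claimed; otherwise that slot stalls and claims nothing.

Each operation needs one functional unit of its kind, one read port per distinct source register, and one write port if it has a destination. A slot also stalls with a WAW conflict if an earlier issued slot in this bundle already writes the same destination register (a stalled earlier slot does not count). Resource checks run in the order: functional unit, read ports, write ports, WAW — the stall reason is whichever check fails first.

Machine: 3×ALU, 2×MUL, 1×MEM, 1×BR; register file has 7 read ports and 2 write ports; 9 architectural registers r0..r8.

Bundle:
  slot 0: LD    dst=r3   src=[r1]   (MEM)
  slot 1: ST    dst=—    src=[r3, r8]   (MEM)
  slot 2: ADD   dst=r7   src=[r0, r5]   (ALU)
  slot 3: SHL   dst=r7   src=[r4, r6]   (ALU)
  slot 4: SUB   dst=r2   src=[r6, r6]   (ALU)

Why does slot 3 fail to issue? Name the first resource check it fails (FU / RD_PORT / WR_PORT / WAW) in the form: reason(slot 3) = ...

slot 0 (MEM): ISSUE — free A3,Mu2,Ld0,B1 rp6 wp1
slot 1 (MEM): stall FU — free A3,Mu2,Ld0,B1 rp6 wp1
slot 2 (ALU): ISSUE — free A2,Mu2,Ld0,B1 rp4 wp0
slot 3 (ALU): stall WR_PORT — free A2,Mu2,Ld0,B1 rp4 wp0
slot 4 (ALU): stall WR_PORT — free A2,Mu2,Ld0,B1 rp4 wp0

reason(slot 3) = WR_PORT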